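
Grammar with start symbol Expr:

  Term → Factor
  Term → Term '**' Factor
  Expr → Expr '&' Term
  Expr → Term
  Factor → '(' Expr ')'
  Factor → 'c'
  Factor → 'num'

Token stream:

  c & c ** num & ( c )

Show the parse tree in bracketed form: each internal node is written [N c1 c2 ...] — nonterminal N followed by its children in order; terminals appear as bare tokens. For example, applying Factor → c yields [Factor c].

Expr
Expr & Term
Expr & Term & Term
Term & Term & Term
Factor & Term & Term
c & Term & Term
c & Term ** Factor & Term
c & Factor ** Factor & Term
c & c ** Factor & Term
c & c ** num & Term
c & c ** num & Factor
c & c ** num & ( Expr )
c & c ** num & ( Term )
c & c ** num & ( Factor )
c & c ** num & ( c )

[Expr [Expr [Expr [Term [Factor c]]] & [Term [Term [Factor c]] ** [Factor num]]] & [Term [Factor ( [Expr [Term [Factor c]]] )]]]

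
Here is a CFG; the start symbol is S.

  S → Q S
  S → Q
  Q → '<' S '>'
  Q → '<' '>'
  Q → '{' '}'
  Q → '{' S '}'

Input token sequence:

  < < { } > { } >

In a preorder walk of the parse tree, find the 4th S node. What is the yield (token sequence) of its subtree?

[S [Q < [S [Q < [S [Q { }]] >] [S [Q { }]]] >]]

{ }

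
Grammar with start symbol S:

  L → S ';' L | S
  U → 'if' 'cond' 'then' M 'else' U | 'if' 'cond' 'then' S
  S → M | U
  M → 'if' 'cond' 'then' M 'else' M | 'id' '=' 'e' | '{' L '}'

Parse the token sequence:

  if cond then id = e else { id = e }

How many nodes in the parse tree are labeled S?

2

[S [M if cond then [M id = e] else [M { [L [S [M id = e]]] }]]]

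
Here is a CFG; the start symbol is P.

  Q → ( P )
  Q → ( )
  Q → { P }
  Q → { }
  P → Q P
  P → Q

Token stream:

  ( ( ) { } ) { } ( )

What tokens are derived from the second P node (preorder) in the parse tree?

[P [Q ( [P [Q ( )] [P [Q { }]]] )] [P [Q { }] [P [Q ( )]]]]

( ) { }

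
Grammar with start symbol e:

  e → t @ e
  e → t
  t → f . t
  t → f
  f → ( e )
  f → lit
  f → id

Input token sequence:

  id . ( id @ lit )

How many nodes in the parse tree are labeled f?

[e [t [f id] . [t [f ( [e [t [f id]] @ [e [t [f lit]]]] )]]]]

4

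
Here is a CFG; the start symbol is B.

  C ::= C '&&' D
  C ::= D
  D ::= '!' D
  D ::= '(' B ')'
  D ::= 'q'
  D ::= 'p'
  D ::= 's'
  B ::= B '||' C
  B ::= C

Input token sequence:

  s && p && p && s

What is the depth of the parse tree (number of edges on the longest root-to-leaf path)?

[B [C [C [C [C [D s]] && [D p]] && [D p]] && [D s]]]

6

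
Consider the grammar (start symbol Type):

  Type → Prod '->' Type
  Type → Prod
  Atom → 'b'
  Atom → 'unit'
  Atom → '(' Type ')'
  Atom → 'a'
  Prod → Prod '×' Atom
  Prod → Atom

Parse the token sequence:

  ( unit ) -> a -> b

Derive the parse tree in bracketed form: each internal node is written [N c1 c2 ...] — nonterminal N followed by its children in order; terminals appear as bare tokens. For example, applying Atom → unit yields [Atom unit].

[Type [Prod [Atom ( [Type [Prod [Atom unit]]] )]] -> [Type [Prod [Atom a]] -> [Type [Prod [Atom b]]]]]

Type
Prod -> Type
Atom -> Type
( Type ) -> Type
( Prod ) -> Type
( Atom ) -> Type
( unit ) -> Type
( unit ) -> Prod -> Type
( unit ) -> Atom -> Type
( unit ) -> a -> Type
( unit ) -> a -> Prod
( unit ) -> a -> Atom
( unit ) -> a -> b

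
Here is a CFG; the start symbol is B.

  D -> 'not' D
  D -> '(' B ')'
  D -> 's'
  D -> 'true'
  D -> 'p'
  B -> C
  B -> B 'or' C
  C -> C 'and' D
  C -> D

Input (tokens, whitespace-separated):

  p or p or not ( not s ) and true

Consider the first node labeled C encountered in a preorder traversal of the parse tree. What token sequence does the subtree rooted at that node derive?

[B [B [B [C [D p]]] or [C [D p]]] or [C [C [D not [D ( [B [C [D not [D s]]]] )]]] and [D true]]]

p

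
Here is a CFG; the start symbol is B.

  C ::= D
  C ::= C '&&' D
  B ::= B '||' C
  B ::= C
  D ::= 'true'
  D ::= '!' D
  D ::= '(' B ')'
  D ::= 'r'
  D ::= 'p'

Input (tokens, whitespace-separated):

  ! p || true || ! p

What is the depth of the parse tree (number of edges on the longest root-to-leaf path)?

6

[B [B [B [C [D ! [D p]]]] || [C [D true]]] || [C [D ! [D p]]]]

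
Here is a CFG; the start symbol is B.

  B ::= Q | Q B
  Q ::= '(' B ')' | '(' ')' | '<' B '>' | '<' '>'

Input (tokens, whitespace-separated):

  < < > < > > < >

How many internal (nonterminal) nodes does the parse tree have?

[B [Q < [B [Q < >] [B [Q < >]]] >] [B [Q < >]]]

8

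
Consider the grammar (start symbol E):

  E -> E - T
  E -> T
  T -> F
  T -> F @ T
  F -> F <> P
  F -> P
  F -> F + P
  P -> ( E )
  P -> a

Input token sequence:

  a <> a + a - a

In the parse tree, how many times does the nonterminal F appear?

[E [E [T [F [F [F [P a]] <> [P a]] + [P a]]]] - [T [F [P a]]]]

4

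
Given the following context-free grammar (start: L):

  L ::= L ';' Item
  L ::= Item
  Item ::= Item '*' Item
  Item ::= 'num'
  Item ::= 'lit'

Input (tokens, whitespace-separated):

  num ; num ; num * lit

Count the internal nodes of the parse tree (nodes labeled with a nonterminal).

8

[L [L [L [Item num]] ; [Item num]] ; [Item [Item num] * [Item lit]]]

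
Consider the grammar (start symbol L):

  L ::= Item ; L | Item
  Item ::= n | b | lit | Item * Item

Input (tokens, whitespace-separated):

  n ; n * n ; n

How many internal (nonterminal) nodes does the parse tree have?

8

[L [Item n] ; [L [Item [Item n] * [Item n]] ; [L [Item n]]]]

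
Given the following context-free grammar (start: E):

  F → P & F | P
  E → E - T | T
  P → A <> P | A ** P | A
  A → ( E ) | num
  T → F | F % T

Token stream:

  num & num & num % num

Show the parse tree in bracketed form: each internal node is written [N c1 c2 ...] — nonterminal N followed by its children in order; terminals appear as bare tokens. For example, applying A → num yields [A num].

[E [T [F [P [A num]] & [F [P [A num]] & [F [P [A num]]]]] % [T [F [P [A num]]]]]]

E
T
F % T
P & F % T
A & F % T
num & F % T
num & P & F % T
num & A & F % T
num & num & F % T
num & num & P % T
num & num & A % T
num & num & num % T
num & num & num % F
num & num & num % P
num & num & num % A
num & num & num % num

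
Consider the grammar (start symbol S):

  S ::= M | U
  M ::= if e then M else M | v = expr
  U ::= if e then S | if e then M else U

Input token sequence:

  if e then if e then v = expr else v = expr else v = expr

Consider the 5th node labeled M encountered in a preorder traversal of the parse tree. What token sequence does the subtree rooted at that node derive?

[S [M if e then [M if e then [M v = expr] else [M v = expr]] else [M v = expr]]]

v = expr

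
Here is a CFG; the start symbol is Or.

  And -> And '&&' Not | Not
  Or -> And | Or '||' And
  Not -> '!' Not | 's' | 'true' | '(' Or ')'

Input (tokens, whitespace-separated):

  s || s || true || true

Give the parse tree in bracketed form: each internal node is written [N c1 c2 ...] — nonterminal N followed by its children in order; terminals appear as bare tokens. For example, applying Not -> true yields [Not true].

[Or [Or [Or [Or [And [Not s]]] || [And [Not s]]] || [And [Not true]]] || [And [Not true]]]

Or
Or || And
Or || And || And
Or || And || And || And
And || And || And || And
Not || And || And || And
s || And || And || And
s || Not || And || And
s || s || And || And
s || s || Not || And
s || s || true || And
s || s || true || Not
s || s || true || true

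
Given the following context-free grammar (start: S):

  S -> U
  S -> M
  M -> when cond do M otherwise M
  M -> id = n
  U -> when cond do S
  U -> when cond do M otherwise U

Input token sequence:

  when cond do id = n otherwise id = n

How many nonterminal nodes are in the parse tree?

[S [M when cond do [M id = n] otherwise [M id = n]]]

4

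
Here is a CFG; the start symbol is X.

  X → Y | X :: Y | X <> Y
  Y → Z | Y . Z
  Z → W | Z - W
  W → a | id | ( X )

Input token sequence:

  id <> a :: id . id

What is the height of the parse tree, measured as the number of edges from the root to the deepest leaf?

6

[X [X [X [Y [Z [W id]]]] <> [Y [Z [W a]]]] :: [Y [Y [Z [W id]]] . [Z [W id]]]]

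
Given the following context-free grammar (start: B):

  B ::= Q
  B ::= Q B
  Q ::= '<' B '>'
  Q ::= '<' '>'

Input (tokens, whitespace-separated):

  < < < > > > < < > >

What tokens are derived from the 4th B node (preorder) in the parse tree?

< < > >

[B [Q < [B [Q < [B [Q < >]] >]] >] [B [Q < [B [Q < >]] >]]]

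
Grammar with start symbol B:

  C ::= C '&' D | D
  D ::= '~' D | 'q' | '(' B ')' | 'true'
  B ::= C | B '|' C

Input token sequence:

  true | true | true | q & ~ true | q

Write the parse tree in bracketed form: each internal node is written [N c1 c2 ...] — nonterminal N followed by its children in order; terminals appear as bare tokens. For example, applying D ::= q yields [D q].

[B [B [B [B [B [C [D true]]] | [C [D true]]] | [C [D true]]] | [C [C [D q]] & [D ~ [D true]]]] | [C [D q]]]

B
B | C
B | C | C
B | C | C | C
B | C | C | C | C
C | C | C | C | C
D | C | C | C | C
true | C | C | C | C
true | D | C | C | C
true | true | C | C | C
true | true | D | C | C
true | true | true | C | C
true | true | true | C & D | C
true | true | true | D & D | C
true | true | true | q & D | C
true | true | true | q & ~ D | C
true | true | true | q & ~ true | C
true | true | true | q & ~ true | D
true | true | true | q & ~ true | q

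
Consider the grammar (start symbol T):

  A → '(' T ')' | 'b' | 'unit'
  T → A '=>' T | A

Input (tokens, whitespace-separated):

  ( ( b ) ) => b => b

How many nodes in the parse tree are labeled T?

[T [A ( [T [A ( [T [A b]] )]] )] => [T [A b] => [T [A b]]]]

5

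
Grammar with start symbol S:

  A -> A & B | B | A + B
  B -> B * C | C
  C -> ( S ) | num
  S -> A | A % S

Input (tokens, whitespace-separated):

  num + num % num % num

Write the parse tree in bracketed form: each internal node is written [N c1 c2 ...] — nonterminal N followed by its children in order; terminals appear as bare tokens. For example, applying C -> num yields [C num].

S
A % S
A + B % S
B + B % S
C + B % S
num + B % S
num + C % S
num + num % S
num + num % A % S
num + num % B % S
num + num % C % S
num + num % num % S
num + num % num % A
num + num % num % B
num + num % num % C
num + num % num % num

[S [A [A [B [C num]]] + [B [C num]]] % [S [A [B [C num]]] % [S [A [B [C num]]]]]]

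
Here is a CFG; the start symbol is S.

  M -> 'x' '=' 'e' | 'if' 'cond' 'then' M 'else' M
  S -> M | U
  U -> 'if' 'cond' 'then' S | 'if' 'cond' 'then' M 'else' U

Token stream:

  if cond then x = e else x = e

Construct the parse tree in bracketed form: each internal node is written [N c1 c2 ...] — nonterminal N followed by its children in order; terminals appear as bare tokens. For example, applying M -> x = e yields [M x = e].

[S [M if cond then [M x = e] else [M x = e]]]

S
M
if cond then M else M
if cond then x = e else M
if cond then x = e else x = e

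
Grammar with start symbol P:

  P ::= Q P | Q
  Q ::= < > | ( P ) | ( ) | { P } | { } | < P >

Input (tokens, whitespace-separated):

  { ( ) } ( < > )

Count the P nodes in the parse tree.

4

[P [Q { [P [Q ( )]] }] [P [Q ( [P [Q < >]] )]]]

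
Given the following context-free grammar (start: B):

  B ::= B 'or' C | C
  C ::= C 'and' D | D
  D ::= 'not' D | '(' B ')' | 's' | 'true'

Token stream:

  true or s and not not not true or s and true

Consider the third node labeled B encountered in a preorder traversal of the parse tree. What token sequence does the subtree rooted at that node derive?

true

[B [B [B [C [D true]]] or [C [C [D s]] and [D not [D not [D not [D true]]]]]] or [C [C [D s]] and [D true]]]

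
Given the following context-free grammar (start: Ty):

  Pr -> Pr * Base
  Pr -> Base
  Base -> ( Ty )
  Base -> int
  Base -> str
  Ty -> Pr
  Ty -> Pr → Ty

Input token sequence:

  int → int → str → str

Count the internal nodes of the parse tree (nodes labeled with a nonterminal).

12

[Ty [Pr [Base int]] → [Ty [Pr [Base int]] → [Ty [Pr [Base str]] → [Ty [Pr [Base str]]]]]]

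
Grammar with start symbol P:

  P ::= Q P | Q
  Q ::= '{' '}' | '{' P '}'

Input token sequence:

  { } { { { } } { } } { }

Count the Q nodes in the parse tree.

6

[P [Q { }] [P [Q { [P [Q { [P [Q { }]] }] [P [Q { }]]] }] [P [Q { }]]]]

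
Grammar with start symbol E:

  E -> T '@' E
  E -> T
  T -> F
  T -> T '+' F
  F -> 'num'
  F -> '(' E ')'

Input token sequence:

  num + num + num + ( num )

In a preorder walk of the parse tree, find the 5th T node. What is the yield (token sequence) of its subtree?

[E [T [T [T [T [F num]] + [F num]] + [F num]] + [F ( [E [T [F num]]] )]]]

num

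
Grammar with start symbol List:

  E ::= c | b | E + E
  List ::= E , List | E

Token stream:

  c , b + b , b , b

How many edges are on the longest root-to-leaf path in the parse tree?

5

[List [E c] , [List [E [E b] + [E b]] , [List [E b] , [List [E b]]]]]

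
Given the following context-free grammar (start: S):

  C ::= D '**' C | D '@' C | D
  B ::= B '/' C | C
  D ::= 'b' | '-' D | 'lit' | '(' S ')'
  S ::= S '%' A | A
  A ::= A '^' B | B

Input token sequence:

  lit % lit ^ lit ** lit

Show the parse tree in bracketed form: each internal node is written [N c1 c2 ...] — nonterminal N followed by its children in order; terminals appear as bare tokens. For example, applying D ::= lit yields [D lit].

S
S % A
A % A
B % A
C % A
D % A
lit % A
lit % A ^ B
lit % B ^ B
lit % C ^ B
lit % D ^ B
lit % lit ^ B
lit % lit ^ C
lit % lit ^ D ** C
lit % lit ^ lit ** C
lit % lit ^ lit ** D
lit % lit ^ lit ** lit

[S [S [A [B [C [D lit]]]]] % [A [A [B [C [D lit]]]] ^ [B [C [D lit] ** [C [D lit]]]]]]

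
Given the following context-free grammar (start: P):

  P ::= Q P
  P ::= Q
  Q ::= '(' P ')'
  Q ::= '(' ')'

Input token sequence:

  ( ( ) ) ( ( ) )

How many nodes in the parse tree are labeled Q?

[P [Q ( [P [Q ( )]] )] [P [Q ( [P [Q ( )]] )]]]

4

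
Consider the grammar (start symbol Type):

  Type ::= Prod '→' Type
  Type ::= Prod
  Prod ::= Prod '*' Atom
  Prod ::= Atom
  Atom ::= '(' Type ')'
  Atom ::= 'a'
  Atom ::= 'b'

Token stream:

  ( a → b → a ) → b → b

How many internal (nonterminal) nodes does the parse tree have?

18

[Type [Prod [Atom ( [Type [Prod [Atom a]] → [Type [Prod [Atom b]] → [Type [Prod [Atom a]]]]] )]] → [Type [Prod [Atom b]] → [Type [Prod [Atom b]]]]]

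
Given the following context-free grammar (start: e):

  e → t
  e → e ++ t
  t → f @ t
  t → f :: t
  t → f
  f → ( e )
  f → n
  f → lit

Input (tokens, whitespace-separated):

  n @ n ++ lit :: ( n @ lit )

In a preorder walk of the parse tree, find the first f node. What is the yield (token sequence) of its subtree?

n

[e [e [t [f n] @ [t [f n]]]] ++ [t [f lit] :: [t [f ( [e [t [f n] @ [t [f lit]]]] )]]]]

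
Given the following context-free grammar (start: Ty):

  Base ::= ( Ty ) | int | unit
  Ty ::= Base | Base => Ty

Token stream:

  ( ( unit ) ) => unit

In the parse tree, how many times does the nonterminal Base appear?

[Ty [Base ( [Ty [Base ( [Ty [Base unit]] )]] )] => [Ty [Base unit]]]

4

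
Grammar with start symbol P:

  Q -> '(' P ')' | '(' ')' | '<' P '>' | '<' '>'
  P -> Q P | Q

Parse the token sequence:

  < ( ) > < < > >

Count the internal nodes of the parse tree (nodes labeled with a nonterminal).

8

[P [Q < [P [Q ( )]] >] [P [Q < [P [Q < >]] >]]]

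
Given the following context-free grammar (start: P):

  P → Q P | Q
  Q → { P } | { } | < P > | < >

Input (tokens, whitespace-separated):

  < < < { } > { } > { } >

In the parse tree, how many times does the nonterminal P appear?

6

[P [Q < [P [Q < [P [Q < [P [Q { }]] >] [P [Q { }]]] >] [P [Q { }]]] >]]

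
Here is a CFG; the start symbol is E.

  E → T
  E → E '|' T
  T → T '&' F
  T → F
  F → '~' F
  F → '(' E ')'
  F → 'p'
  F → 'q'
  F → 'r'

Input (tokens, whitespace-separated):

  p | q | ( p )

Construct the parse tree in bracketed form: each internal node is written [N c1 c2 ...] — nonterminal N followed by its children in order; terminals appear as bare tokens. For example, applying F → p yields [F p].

E
E | T
E | T | T
T | T | T
F | T | T
p | T | T
p | F | T
p | q | T
p | q | F
p | q | ( E )
p | q | ( T )
p | q | ( F )
p | q | ( p )

[E [E [E [T [F p]]] | [T [F q]]] | [T [F ( [E [T [F p]]] )]]]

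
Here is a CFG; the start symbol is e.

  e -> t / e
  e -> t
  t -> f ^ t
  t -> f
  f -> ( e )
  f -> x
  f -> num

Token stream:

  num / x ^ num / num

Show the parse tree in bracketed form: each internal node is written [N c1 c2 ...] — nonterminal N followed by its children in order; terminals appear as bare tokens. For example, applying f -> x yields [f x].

[e [t [f num]] / [e [t [f x] ^ [t [f num]]] / [e [t [f num]]]]]

e
t / e
f / e
num / e
num / t / e
num / f ^ t / e
num / x ^ t / e
num / x ^ f / e
num / x ^ num / e
num / x ^ num / t
num / x ^ num / f
num / x ^ num / num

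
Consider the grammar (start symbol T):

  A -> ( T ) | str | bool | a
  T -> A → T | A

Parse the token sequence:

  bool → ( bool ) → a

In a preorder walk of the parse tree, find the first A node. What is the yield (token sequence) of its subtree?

bool

[T [A bool] → [T [A ( [T [A bool]] )] → [T [A a]]]]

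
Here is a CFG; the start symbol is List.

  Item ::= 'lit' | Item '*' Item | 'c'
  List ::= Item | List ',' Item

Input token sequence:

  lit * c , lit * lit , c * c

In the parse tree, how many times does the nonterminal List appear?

[List [List [List [Item [Item lit] * [Item c]]] , [Item [Item lit] * [Item lit]]] , [Item [Item c] * [Item c]]]

3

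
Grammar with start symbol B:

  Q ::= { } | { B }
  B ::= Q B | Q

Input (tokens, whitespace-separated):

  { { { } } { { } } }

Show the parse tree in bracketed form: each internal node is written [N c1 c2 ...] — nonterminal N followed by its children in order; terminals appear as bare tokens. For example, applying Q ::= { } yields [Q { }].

B
Q
{ B }
{ Q B }
{ { B } B }
{ { Q } B }
{ { { } } B }
{ { { } } Q }
{ { { } } { B } }
{ { { } } { Q } }
{ { { } } { { } } }

[B [Q { [B [Q { [B [Q { }]] }] [B [Q { [B [Q { }]] }]]] }]]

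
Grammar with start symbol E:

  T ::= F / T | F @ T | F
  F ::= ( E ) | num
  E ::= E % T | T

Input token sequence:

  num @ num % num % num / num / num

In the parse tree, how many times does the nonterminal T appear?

[E [E [E [T [F num] @ [T [F num]]]] % [T [F num]]] % [T [F num] / [T [F num] / [T [F num]]]]]

6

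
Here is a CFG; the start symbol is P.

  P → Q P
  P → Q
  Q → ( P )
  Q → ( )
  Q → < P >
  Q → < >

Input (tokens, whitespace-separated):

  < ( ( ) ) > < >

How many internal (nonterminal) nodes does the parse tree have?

8

[P [Q < [P [Q ( [P [Q ( )]] )]] >] [P [Q < >]]]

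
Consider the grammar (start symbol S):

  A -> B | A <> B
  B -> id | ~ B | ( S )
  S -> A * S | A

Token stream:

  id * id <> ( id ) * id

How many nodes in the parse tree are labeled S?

4

[S [A [B id]] * [S [A [A [B id]] <> [B ( [S [A [B id]]] )]] * [S [A [B id]]]]]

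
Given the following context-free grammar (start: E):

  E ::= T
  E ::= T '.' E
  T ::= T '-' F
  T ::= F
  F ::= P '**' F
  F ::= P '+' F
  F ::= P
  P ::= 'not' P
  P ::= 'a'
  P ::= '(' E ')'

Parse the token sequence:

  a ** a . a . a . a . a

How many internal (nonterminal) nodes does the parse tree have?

22

[E [T [F [P a] ** [F [P a]]]] . [E [T [F [P a]]] . [E [T [F [P a]]] . [E [T [F [P a]]] . [E [T [F [P a]]]]]]]]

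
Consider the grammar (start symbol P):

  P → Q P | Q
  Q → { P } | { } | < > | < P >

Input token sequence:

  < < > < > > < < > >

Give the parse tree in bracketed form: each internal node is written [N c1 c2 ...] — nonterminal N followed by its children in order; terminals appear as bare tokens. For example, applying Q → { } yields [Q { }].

[P [Q < [P [Q < >] [P [Q < >]]] >] [P [Q < [P [Q < >]] >]]]

P
Q P
< P > P
< Q P > P
< < > P > P
< < > Q > P
< < > < > > P
< < > < > > Q
< < > < > > < P >
< < > < > > < Q >
< < > < > > < < > >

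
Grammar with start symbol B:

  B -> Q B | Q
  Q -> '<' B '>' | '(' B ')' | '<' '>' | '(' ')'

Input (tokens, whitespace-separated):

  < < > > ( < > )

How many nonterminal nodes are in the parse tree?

8

[B [Q < [B [Q < >]] >] [B [Q ( [B [Q < >]] )]]]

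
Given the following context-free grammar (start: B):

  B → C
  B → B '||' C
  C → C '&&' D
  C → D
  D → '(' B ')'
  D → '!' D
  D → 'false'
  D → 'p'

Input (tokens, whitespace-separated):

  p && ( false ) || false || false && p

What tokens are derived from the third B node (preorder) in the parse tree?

p && ( false )

[B [B [B [C [C [D p]] && [D ( [B [C [D false]]] )]]] || [C [D false]]] || [C [C [D false]] && [D p]]]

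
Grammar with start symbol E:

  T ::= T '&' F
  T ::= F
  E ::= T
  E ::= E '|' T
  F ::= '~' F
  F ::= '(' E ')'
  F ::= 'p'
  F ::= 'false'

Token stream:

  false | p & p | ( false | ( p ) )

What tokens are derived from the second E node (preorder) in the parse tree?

[E [E [E [T [F false]]] | [T [T [F p]] & [F p]]] | [T [F ( [E [E [T [F false]]] | [T [F ( [E [T [F p]]] )]]] )]]]

false | p & p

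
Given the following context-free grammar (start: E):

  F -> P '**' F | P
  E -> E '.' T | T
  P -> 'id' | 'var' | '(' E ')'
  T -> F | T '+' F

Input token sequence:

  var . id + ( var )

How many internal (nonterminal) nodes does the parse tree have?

[E [E [T [F [P var]]]] . [T [T [F [P id]]] + [F [P ( [E [T [F [P var]]]] )]]]]

15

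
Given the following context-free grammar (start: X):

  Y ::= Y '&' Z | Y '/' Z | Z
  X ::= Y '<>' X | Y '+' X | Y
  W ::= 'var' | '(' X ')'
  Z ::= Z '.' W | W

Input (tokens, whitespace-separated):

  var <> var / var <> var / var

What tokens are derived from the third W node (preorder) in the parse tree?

[X [Y [Z [W var]]] <> [X [Y [Y [Z [W var]]] / [Z [W var]]] <> [X [Y [Y [Z [W var]]] / [Z [W var]]]]]]

var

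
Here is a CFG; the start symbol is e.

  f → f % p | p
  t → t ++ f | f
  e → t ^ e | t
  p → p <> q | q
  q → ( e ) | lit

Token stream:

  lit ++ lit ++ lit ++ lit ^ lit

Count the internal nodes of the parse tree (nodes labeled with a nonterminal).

22

[e [t [t [t [t [f [p [q lit]]]] ++ [f [p [q lit]]]] ++ [f [p [q lit]]]] ++ [f [p [q lit]]]] ^ [e [t [f [p [q lit]]]]]]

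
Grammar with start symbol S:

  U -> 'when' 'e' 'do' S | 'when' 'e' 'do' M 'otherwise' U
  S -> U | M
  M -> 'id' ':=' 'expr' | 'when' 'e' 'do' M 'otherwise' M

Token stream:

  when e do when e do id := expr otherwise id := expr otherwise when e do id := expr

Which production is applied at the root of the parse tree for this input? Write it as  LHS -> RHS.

[S [U when e do [M when e do [M id := expr] otherwise [M id := expr]] otherwise [U when e do [S [M id := expr]]]]]

S -> U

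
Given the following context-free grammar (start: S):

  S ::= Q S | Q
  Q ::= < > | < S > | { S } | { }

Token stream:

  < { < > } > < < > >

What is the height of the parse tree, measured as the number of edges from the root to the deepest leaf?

[S [Q < [S [Q { [S [Q < >]] }]] >] [S [Q < [S [Q < >]] >]]]

6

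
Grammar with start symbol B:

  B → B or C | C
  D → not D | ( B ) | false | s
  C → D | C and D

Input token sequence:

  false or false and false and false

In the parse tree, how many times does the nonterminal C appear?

[B [B [C [D false]]] or [C [C [C [D false]] and [D false]] and [D false]]]

4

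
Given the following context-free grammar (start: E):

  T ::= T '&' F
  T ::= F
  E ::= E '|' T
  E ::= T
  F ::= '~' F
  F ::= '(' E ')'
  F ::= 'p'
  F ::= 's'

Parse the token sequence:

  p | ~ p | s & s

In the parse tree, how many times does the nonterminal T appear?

4

[E [E [E [T [F p]]] | [T [F ~ [F p]]]] | [T [T [F s]] & [F s]]]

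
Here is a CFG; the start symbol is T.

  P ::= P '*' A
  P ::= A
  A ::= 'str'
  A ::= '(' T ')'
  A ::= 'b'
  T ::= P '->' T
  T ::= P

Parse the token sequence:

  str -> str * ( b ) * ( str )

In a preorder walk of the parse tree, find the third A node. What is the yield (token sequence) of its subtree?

( b )

[T [P [A str]] -> [T [P [P [P [A str]] * [A ( [T [P [A b]]] )]] * [A ( [T [P [A str]]] )]]]]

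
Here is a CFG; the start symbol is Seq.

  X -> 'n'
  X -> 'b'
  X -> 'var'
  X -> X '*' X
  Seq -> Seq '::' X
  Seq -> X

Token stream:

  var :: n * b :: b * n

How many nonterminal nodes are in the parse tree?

[Seq [Seq [Seq [X var]] :: [X [X n] * [X b]]] :: [X [X b] * [X n]]]

10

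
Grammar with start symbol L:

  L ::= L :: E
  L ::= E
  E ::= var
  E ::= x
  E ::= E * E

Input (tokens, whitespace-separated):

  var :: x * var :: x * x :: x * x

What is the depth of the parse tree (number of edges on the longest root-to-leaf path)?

5

[L [L [L [L [E var]] :: [E [E x] * [E var]]] :: [E [E x] * [E x]]] :: [E [E x] * [E x]]]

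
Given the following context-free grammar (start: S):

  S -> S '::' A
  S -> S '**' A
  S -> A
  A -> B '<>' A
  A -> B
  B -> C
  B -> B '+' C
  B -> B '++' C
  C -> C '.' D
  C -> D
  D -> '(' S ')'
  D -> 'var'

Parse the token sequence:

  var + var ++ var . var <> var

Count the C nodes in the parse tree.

5

[S [A [B [B [B [C [D var]]] + [C [D var]]] ++ [C [C [D var]] . [D var]]] <> [A [B [C [D var]]]]]]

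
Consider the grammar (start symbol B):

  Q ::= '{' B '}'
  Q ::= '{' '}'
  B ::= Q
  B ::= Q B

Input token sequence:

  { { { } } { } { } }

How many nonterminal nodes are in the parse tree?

10

[B [Q { [B [Q { [B [Q { }]] }] [B [Q { }] [B [Q { }]]]] }]]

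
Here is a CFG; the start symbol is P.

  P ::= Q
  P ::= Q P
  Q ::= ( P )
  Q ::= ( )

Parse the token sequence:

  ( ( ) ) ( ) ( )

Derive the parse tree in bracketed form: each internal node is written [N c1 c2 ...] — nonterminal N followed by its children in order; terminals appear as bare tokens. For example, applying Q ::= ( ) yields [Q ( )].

P
Q P
( P ) P
( Q ) P
( ( ) ) P
( ( ) ) Q P
( ( ) ) ( ) P
( ( ) ) ( ) Q
( ( ) ) ( ) ( )

[P [Q ( [P [Q ( )]] )] [P [Q ( )] [P [Q ( )]]]]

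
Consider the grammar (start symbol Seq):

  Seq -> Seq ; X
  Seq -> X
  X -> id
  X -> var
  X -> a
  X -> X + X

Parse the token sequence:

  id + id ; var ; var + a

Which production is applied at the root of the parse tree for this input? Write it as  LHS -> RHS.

[Seq [Seq [Seq [X [X id] + [X id]]] ; [X var]] ; [X [X var] + [X a]]]

Seq -> Seq ; X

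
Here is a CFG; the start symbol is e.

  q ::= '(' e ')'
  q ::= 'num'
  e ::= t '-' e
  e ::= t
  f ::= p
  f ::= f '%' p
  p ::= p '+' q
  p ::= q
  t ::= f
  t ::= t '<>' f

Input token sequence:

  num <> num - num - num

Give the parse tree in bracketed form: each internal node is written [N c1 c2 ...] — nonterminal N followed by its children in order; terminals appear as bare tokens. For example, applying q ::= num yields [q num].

[e [t [t [f [p [q num]]]] <> [f [p [q num]]]] - [e [t [f [p [q num]]]] - [e [t [f [p [q num]]]]]]]

e
t - e
t <> f - e
f <> f - e
p <> f - e
q <> f - e
num <> f - e
num <> p - e
num <> q - e
num <> num - e
num <> num - t - e
num <> num - f - e
num <> num - p - e
num <> num - q - e
num <> num - num - e
num <> num - num - t
num <> num - num - f
num <> num - num - p
num <> num - num - q
num <> num - num - num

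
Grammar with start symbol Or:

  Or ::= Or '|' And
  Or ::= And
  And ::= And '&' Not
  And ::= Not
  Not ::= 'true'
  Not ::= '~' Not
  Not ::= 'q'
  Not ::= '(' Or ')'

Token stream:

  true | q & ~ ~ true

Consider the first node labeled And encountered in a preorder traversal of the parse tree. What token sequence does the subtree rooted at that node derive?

true

[Or [Or [And [Not true]]] | [And [And [Not q]] & [Not ~ [Not ~ [Not true]]]]]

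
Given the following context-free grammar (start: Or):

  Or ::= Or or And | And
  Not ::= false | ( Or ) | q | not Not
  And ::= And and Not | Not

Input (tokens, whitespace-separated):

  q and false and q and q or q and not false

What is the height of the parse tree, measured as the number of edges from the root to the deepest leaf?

[Or [Or [And [And [And [And [Not q]] and [Not false]] and [Not q]] and [Not q]]] or [And [And [Not q]] and [Not not [Not false]]]]

7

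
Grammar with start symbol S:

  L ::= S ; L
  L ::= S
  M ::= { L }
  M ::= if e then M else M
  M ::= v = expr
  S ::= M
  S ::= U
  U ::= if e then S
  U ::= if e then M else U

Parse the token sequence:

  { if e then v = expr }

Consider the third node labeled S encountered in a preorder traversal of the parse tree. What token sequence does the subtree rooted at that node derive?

[S [M { [L [S [U if e then [S [M v = expr]]]]] }]]

v = expr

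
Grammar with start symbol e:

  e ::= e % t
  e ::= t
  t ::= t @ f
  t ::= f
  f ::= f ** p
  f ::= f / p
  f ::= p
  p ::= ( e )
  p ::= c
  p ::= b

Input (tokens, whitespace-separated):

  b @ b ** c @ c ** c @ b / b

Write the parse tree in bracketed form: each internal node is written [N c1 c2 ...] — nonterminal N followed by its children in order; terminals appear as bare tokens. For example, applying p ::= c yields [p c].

[e [t [t [t [t [f [p b]]] @ [f [f [p b]] ** [p c]]] @ [f [f [p c]] ** [p c]]] @ [f [f [p b]] / [p b]]]]

e
t
t @ f
t @ f @ f
t @ f @ f @ f
f @ f @ f @ f
p @ f @ f @ f
b @ f @ f @ f
b @ f ** p @ f @ f
b @ p ** p @ f @ f
b @ b ** p @ f @ f
b @ b ** c @ f @ f
b @ b ** c @ f ** p @ f
b @ b ** c @ p ** p @ f
b @ b ** c @ c ** p @ f
b @ b ** c @ c ** c @ f
b @ b ** c @ c ** c @ f / p
b @ b ** c @ c ** c @ p / p
b @ b ** c @ c ** c @ b / p
b @ b ** c @ c ** c @ b / b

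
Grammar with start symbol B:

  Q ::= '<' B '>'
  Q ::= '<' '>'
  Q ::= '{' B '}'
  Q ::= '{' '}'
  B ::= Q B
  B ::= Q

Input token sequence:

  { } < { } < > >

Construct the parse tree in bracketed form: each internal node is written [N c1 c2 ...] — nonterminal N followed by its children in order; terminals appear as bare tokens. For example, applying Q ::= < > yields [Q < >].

[B [Q { }] [B [Q < [B [Q { }] [B [Q < >]]] >]]]

B
Q B
{ } B
{ } Q
{ } < B >
{ } < Q B >
{ } < { } B >
{ } < { } Q >
{ } < { } < > >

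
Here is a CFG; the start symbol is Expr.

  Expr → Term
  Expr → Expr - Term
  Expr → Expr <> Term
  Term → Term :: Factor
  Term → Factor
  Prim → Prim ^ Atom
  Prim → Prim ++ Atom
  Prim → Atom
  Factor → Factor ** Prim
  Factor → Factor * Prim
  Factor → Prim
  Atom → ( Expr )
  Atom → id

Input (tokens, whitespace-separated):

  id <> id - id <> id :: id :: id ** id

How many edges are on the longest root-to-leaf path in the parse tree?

8

[Expr [Expr [Expr [Expr [Term [Factor [Prim [Atom id]]]]] <> [Term [Factor [Prim [Atom id]]]]] - [Term [Factor [Prim [Atom id]]]]] <> [Term [Term [Term [Factor [Prim [Atom id]]]] :: [Factor [Prim [Atom id]]]] :: [Factor [Factor [Prim [Atom id]]] ** [Prim [Atom id]]]]]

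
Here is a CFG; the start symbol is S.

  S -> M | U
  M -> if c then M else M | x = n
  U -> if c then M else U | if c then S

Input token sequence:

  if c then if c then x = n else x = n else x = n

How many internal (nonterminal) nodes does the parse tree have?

[S [M if c then [M if c then [M x = n] else [M x = n]] else [M x = n]]]

6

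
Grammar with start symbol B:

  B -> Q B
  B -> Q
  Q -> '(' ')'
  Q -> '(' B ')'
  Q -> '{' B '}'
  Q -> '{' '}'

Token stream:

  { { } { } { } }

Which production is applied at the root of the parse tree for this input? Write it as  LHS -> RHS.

B -> Q

[B [Q { [B [Q { }] [B [Q { }] [B [Q { }]]]] }]]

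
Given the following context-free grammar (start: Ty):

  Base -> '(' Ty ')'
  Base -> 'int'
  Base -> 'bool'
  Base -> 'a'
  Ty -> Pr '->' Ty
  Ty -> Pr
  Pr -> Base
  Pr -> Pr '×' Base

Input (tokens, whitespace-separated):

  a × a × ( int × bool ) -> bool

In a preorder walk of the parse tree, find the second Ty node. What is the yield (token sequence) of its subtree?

[Ty [Pr [Pr [Pr [Base a]] × [Base a]] × [Base ( [Ty [Pr [Pr [Base int]] × [Base bool]]] )]] -> [Ty [Pr [Base bool]]]]

int × bool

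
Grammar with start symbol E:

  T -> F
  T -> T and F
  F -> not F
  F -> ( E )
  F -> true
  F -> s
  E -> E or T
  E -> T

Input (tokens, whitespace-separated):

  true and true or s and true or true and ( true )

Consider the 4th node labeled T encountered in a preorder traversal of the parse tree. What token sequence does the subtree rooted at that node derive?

s

[E [E [E [T [T [F true]] and [F true]]] or [T [T [F s]] and [F true]]] or [T [T [F true]] and [F ( [E [T [F true]]] )]]]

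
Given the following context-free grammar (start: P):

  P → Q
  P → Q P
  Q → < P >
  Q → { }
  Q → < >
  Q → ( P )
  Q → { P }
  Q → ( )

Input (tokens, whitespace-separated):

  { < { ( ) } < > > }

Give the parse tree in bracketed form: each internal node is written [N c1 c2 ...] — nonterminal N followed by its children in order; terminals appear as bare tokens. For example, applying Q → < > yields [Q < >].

P
Q
{ P }
{ Q }
{ < P > }
{ < Q P > }
{ < { P } P > }
{ < { Q } P > }
{ < { ( ) } P > }
{ < { ( ) } Q > }
{ < { ( ) } < > > }

[P [Q { [P [Q < [P [Q { [P [Q ( )]] }] [P [Q < >]]] >]] }]]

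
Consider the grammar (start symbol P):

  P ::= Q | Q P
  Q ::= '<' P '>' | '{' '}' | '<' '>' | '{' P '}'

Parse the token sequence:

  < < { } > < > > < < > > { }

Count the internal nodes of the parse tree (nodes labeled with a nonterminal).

[P [Q < [P [Q < [P [Q { }]] >] [P [Q < >]]] >] [P [Q < [P [Q < >]] >] [P [Q { }]]]]

14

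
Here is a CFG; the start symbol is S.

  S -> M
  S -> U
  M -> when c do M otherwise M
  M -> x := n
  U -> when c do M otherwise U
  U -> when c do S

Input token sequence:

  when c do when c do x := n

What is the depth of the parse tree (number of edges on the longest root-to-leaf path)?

6

[S [U when c do [S [U when c do [S [M x := n]]]]]]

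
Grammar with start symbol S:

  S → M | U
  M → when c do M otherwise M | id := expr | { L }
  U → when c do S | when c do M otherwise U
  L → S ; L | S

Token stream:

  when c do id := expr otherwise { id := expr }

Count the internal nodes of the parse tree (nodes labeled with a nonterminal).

[S [M when c do [M id := expr] otherwise [M { [L [S [M id := expr]]] }]]]

7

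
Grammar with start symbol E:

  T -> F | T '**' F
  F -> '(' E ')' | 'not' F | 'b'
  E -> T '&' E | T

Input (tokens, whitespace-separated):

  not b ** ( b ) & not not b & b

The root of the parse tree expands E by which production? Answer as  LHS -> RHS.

[E [T [T [F not [F b]]] ** [F ( [E [T [F b]]] )]] & [E [T [F not [F not [F b]]]] & [E [T [F b]]]]]

E -> T '&' E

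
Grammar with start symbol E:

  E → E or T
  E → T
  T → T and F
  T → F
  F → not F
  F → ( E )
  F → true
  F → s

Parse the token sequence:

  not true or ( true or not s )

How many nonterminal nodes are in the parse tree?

[E [E [T [F not [F true]]]] or [T [F ( [E [E [T [F true]]] or [T [F not [F s]]]] )]]]

14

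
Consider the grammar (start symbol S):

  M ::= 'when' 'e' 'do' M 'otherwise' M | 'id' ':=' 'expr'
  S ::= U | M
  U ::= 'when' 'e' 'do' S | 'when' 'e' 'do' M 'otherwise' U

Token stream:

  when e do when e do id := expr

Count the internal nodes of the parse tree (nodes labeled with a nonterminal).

[S [U when e do [S [U when e do [S [M id := expr]]]]]]

6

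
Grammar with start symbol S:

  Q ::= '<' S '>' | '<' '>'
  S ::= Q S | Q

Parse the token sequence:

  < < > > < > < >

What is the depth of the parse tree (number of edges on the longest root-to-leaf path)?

4

[S [Q < [S [Q < >]] >] [S [Q < >] [S [Q < >]]]]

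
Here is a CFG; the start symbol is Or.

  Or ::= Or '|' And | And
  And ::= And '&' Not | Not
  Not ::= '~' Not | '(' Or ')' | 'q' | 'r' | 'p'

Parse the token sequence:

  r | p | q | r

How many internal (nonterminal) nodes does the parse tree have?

12

[Or [Or [Or [Or [And [Not r]]] | [And [Not p]]] | [And [Not q]]] | [And [Not r]]]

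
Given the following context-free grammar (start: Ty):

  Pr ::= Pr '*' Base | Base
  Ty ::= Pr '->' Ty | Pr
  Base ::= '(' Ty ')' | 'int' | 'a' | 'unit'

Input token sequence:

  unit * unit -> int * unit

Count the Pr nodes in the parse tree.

4

[Ty [Pr [Pr [Base unit]] * [Base unit]] -> [Ty [Pr [Pr [Base int]] * [Base unit]]]]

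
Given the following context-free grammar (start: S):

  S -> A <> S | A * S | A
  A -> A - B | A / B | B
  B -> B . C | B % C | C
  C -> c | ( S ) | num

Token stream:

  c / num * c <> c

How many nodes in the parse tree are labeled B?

4

[S [A [A [B [C c]]] / [B [C num]]] * [S [A [B [C c]]] <> [S [A [B [C c]]]]]]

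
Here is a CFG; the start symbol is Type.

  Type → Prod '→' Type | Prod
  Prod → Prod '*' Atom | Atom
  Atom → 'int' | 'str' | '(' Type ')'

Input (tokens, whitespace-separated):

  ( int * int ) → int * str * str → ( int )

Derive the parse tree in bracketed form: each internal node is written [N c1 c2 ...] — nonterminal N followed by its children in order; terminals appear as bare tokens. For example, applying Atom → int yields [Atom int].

[Type [Prod [Atom ( [Type [Prod [Prod [Atom int]] * [Atom int]]] )]] → [Type [Prod [Prod [Prod [Atom int]] * [Atom str]] * [Atom str]] → [Type [Prod [Atom ( [Type [Prod [Atom int]]] )]]]]]

Type
Prod → Type
Atom → Type
( Type ) → Type
( Prod ) → Type
( Prod * Atom ) → Type
( Atom * Atom ) → Type
( int * Atom ) → Type
( int * int ) → Type
( int * int ) → Prod → Type
( int * int ) → Prod * Atom → Type
( int * int ) → Prod * Atom * Atom → Type
( int * int ) → Atom * Atom * Atom → Type
( int * int ) → int * Atom * Atom → Type
( int * int ) → int * str * Atom → Type
( int * int ) → int * str * str → Type
( int * int ) → int * str * str → Prod
( int * int ) → int * str * str → Atom
( int * int ) → int * str * str → ( Type )
( int * int ) → int * str * str → ( Prod )
( int * int ) → int * str * str → ( Atom )
( int * int ) → int * str * str → ( int )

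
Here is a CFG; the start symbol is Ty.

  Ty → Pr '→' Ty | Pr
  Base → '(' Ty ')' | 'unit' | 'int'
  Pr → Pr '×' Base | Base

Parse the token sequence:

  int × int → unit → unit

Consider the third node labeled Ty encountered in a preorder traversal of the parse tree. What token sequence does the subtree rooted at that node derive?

[Ty [Pr [Pr [Base int]] × [Base int]] → [Ty [Pr [Base unit]] → [Ty [Pr [Base unit]]]]]

unit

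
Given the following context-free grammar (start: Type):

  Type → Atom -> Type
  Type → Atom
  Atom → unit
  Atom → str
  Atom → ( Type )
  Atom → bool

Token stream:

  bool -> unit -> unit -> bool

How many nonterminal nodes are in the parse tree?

8

[Type [Atom bool] -> [Type [Atom unit] -> [Type [Atom unit] -> [Type [Atom bool]]]]]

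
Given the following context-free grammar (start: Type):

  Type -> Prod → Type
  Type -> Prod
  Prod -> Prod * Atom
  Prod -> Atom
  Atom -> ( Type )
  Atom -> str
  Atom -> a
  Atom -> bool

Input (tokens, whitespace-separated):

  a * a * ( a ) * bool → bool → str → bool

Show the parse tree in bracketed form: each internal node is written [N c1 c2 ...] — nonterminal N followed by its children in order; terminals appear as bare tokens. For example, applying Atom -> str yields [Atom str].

Type
Prod → Type
Prod * Atom → Type
Prod * Atom * Atom → Type
Prod * Atom * Atom * Atom → Type
Atom * Atom * Atom * Atom → Type
a * Atom * Atom * Atom → Type
a * a * Atom * Atom → Type
a * a * ( Type ) * Atom → Type
a * a * ( Prod ) * Atom → Type
a * a * ( Atom ) * Atom → Type
a * a * ( a ) * Atom → Type
a * a * ( a ) * bool → Type
a * a * ( a ) * bool → Prod → Type
a * a * ( a ) * bool → Atom → Type
a * a * ( a ) * bool → bool → Type
a * a * ( a ) * bool → bool → Prod → Type
a * a * ( a ) * bool → bool → Atom → Type
a * a * ( a ) * bool → bool → str → Type
a * a * ( a ) * bool → bool → str → Prod
a * a * ( a ) * bool → bool → str → Atom
a * a * ( a ) * bool → bool → str → bool

[Type [Prod [Prod [Prod [Prod [Atom a]] * [Atom a]] * [Atom ( [Type [Prod [Atom a]]] )]] * [Atom bool]] → [Type [Prod [Atom bool]] → [Type [Prod [Atom str]] → [Type [Prod [Atom bool]]]]]]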